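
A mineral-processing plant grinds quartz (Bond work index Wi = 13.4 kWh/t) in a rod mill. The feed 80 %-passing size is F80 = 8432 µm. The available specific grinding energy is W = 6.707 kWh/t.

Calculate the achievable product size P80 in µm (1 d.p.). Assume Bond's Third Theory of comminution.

W_Bond = 10·Wi·(1/√P₈₀ − 1/√F₈₀)
P80^(−½) = W/(10 Wi) + F80^(−½)
  = 6.7070/(10·13.4) + 1/√8432 = 0.050052 + 0.010890 = 0.060942
P80 = (1/0.060942)² = 16.4089² = 269.25 µm

P80 = 269.3 µm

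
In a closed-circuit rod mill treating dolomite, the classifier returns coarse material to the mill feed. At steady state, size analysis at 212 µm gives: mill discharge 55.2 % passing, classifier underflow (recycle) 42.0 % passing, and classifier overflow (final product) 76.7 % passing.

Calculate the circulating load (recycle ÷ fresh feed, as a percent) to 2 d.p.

CL = 162.88 %

Let r = R/F. Size balance at 212 µm:
(1+r)·d = r·u + o ⇒ r = (o−d)/(d−u)
r = (76.7 − 55.2)/(55.2 − 42.0) = 21.5/13.2 = 1.6288
CL = 100·r = 162.88 %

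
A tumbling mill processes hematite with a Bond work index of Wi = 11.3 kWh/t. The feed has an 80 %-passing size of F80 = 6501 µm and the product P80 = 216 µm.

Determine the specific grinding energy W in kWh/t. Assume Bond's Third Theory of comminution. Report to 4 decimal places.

W = 6.2872 kWh/t

W = 10 Wi / √P80 − 10 Wi / √F80
1/√216 = 0.068041;  1/√6501 = 0.012403
W = 10·11.3·(0.068041 − 0.012403) = 6.2872 kWh/t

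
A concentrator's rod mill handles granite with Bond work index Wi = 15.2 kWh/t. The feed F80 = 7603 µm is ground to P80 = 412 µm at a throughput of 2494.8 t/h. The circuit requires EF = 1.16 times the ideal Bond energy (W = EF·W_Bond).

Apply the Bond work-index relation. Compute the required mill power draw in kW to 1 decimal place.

P = 16626.7 kW

W_Bond = 10·Wi·(1/√P₈₀ − 1/√F₈₀)
W = 10·15.2·(1/√412 − 1/√7603) = 10·15.2·(0.037798) = 5.7453 kWh/t
Corrected W = EF·W_Bond = 1.16·5.7453 = 6.6645 kWh/t
Mill draw = 6.6645 × 2494.8 = 16626.7 kW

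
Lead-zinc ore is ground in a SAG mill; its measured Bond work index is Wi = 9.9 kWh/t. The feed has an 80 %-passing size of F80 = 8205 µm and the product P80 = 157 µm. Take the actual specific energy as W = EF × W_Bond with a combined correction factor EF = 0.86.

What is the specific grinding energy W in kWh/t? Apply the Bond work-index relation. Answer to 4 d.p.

Bond:  W = 10 Wi (1/√P − 1/√F)
1/√157 = 0.079809;  1/√8205 = 0.011040
W = 10·9.9·(0.079809 − 0.011040) = 6.8081 kWh/t
With EF = 0.86: W = 6.8081·0.86 = 5.8550 kWh/t

W = 5.8550 kWh/t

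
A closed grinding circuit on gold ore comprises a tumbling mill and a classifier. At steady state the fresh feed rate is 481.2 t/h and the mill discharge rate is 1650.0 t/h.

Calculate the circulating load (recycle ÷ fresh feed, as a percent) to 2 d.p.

M = F + R at steady state, so:
R = M − F = 1650.0 − 481.2 = 1168.8 t/h
CL = 100·R/F = 100·1168.8/481.2 = 242.89 %

CL = 242.89 %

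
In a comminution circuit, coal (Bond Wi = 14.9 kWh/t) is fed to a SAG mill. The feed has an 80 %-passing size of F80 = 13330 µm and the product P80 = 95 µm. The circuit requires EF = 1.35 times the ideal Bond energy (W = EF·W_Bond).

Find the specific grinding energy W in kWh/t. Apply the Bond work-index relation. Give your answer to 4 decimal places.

W = 10 Wi (1/√P80 − 1/√F80)  [Bond]
1/√95 = 0.102598;  1/√13330 = 0.008661
W = 10·14.9·(0.102598 − 0.008661) = 13.9965 kWh/t
Apply correction: 13.9965 × 1.35 = 18.8953 kWh/t

W = 18.8953 kWh/t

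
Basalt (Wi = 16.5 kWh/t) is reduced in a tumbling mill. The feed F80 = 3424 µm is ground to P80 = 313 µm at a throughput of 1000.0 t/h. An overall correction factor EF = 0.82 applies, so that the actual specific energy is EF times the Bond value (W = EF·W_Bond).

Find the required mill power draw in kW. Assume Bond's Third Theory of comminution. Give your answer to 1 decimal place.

W = 10 Wi (P80^-0.5 − F80^-0.5)
W = 10·16.5·(1/√313 − 1/√3424) = 10·16.5·(0.039434) = 6.5066 kWh/t
Corrected W = EF·W_Bond = 0.82·6.5066 = 5.3354 kWh/t
Mill draw = 5.3354 × 1000.0 = 5335.4 kW

P = 5335.4 kW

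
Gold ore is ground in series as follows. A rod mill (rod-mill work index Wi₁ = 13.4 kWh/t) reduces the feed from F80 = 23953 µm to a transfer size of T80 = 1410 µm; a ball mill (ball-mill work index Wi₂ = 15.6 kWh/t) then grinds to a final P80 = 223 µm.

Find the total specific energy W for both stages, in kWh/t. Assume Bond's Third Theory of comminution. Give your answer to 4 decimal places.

W = 8.9948 kWh/t

W = 10 Wi / √P80 − 10 Wi / √F80
Stage 1 (23953→1410 µm, Wi₁=13.4): W₁ = 10·13.4·(0.026631 − 0.006461) = 2.7028 kWh/t
Stage 2 (1410→223 µm, Wi₂=15.6): W₂ = 10·15.6·(0.066965 − 0.026631) = 6.2921 kWh/t
W = W₁ + W₂ = 2.7028 + 6.2921 = 8.9948 kWh/t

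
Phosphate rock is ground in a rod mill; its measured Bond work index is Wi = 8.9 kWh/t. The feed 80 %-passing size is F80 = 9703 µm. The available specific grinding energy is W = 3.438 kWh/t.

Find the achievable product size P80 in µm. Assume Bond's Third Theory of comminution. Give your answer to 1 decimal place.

W = 10 Wi (1/√P80 − 1/√F80)  [Bond]
⇒ 1/√P80 = W/(10·Wi) + 1/√F80
  = 3.4380/(10·8.9) + 1/√9703 = 0.038629 + 0.010152 = 0.048781
P80 = (1/0.048781)² = 20.4997² = 420.24 µm

P80 = 420.2 µm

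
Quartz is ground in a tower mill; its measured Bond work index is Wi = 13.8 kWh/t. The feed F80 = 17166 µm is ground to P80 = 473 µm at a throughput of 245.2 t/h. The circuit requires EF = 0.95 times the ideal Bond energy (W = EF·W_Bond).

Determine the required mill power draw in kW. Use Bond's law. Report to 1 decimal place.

P = 1232.7 kW

W = 10 Wi (1/√P80 − 1/√F80)  [Bond]
W = 10·13.8·(1/√473 − 1/√17166) = 10·13.8·(0.038348) = 5.2920 kWh/t
Corrected W = EF·W_Bond = 0.95·5.2920 = 5.0274 kWh/t
Power = W × throughput = 5.0274 kWh/t × 245.2 t/h = 1232.7 kW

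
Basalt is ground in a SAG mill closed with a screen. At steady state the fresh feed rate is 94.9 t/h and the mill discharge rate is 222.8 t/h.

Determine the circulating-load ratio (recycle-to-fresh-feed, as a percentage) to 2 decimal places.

CL = 134.77 %

Steady state: M = F + R.
R = M − F = 222.8 − 94.9 = 127.9 t/h
CL = 100·R/F = 100·127.9/94.9 = 134.77 %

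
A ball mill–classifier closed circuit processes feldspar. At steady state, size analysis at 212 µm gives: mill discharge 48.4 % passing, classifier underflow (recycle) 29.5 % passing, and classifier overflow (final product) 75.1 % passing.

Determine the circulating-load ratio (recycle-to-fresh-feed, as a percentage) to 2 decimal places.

Mass balance on the −212 µm fraction:
r = (o − d)/(d − u)
r = (75.1 − 48.4)/(48.4 − 29.5) = 26.7/18.9 = 1.4127
CL = 100·r = 141.27 %

CL = 141.27 %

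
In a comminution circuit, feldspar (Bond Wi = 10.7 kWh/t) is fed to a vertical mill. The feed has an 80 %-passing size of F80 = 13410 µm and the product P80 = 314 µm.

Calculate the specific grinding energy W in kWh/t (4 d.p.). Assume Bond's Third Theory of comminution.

W = 5.1144 kWh/t

W = 10 Wi (1/√P80 − 1/√F80)  [Bond]
1/√314 = 0.056433;  1/√13410 = 0.008635
W = 10·10.7·(0.056433 − 0.008635) = 5.1144 kWh/t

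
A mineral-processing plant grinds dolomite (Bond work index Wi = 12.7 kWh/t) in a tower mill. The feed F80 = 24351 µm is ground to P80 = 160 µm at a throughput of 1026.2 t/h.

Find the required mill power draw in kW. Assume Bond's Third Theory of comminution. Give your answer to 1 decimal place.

P = 9468.1 kW

Bond:  W = 10 Wi (1/√P − 1/√F)
W = 10·12.7·(1/√160 − 1/√24351) = 10·12.7·(0.072649) = 9.2264 kWh/t
P = W·T = 9.2264·1026.2 = 9468.1 kW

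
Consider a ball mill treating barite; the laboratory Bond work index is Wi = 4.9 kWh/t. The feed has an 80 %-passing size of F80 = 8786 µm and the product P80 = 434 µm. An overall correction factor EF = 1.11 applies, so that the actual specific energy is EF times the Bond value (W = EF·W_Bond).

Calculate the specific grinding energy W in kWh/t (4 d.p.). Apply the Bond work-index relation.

W = 2.0305 kWh/t

Bond: W = 10·Wi·(1/√P80 − 1/√F80)
1/√434 = 0.048002;  1/√8786 = 0.010669
W = 10·4.9·(0.048002 − 0.010669) = 1.8293 kWh/t
Corrected W = EF·W_Bond = 1.11·1.8293 = 2.0305 kWh/t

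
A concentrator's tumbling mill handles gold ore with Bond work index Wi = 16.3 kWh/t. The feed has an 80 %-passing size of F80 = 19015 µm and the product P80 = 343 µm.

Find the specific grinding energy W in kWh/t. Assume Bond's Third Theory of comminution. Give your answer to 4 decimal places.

W = 10 Wi (1/√P80 − 1/√F80)  [Bond]
1/√343 = 0.053995;  1/√19015 = 0.007252
W = 10·16.3·(0.053995 − 0.007252) = 7.6191 kWh/t

W = 7.6191 kWh/t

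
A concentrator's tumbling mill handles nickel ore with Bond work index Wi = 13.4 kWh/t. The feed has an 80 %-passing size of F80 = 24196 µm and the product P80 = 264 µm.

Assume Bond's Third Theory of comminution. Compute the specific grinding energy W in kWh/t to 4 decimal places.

W = 7.3857 kWh/t

Bond: W = 10·Wi·(1/√P80 − 1/√F80)
1/√264 = 0.061546;  1/√24196 = 0.006429
W = 10·13.4·(0.061546 − 0.006429) = 7.3857 kWh/t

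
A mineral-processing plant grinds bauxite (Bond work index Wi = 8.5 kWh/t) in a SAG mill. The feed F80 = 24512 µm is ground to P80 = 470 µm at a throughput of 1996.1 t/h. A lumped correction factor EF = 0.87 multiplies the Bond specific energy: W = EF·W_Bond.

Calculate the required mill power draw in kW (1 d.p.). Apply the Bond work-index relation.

W = 10 Wi (P80^-0.5 − F80^-0.5)
W = 10·8.5·(1/√470 − 1/√24512) = 10·8.5·(0.039739) = 3.3778 kWh/t
With EF = 0.87: W = 3.3778·0.87 = 2.9387 kWh/t
P_mill = W·ṁ = 2.9387·1996.1 = 5866.0 kW

P = 5866.0 kW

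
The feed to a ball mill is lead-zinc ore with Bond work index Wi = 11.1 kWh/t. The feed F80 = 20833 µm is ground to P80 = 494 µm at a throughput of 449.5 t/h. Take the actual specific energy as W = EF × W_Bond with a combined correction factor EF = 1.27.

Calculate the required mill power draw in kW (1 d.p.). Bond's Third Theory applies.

P = 2412.0 kW

W = 10 Wi (P80^-0.5 − F80^-0.5)
W = 10·11.1·(1/√494 − 1/√20833) = 10·11.1·(0.038064) = 4.2251 kWh/t
W_actual = 1.27 × 4.2251 = 5.3659 kWh/t
P = W·T = 5.3659·449.5 = 2412.0 kW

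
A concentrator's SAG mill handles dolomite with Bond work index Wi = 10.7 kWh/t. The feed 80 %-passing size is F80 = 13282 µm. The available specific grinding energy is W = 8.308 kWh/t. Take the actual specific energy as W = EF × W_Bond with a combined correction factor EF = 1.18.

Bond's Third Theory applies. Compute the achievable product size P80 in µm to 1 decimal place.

W_Bond = 10·Wi·(1/√P₈₀ − 1/√F₈₀)
W_Bond = W / EF = 8.308 / 1.18 = 7.0407 kWh/t
P80^-0.5 = F80^-0.5 + W_Bond/(10 Wi)
  = 7.0407/(10·10.7) + 1/√13282 = 0.065801 + 0.008677 = 0.074478
P80 = (1/0.074478)² = 13.4268² = 180.28 µm

P80 = 180.3 µm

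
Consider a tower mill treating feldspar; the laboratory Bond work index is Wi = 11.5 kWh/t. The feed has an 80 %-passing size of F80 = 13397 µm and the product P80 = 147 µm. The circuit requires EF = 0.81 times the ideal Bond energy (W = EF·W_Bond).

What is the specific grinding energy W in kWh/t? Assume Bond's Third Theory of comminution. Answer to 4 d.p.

W = 10 Wi (P80^-0.5 − F80^-0.5)
1/√147 = 0.082479;  1/√13397 = 0.008640
W = 10·11.5·(0.082479 − 0.008640) = 8.4915 kWh/t
With EF = 0.81: W = 8.4915·0.81 = 6.8781 kWh/t

W = 6.8781 kWh/t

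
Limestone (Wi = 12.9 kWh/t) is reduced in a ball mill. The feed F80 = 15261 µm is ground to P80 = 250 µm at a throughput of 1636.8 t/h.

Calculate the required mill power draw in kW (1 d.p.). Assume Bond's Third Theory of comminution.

W_Bond = 10·Wi·(1/√P₈₀ − 1/√F₈₀)
W = 10·12.9·(1/√250 − 1/√15261) = 10·12.9·(0.055151) = 7.1144 kWh/t
P = W·T = 7.1144·1636.8 = 11644.9 kW

P = 11644.9 kW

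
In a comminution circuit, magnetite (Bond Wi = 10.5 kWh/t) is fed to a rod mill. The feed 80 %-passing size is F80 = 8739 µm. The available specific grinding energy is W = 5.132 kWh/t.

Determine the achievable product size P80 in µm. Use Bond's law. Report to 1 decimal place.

P80 = 281.8 µm

W = 10 Wi / √P80 − 10 Wi / √F80
P80^(−½) = W/(10 Wi) + F80^(−½)
  = 5.1320/(10·10.5) + 1/√8739 = 0.048876 + 0.010697 = 0.059573
P80 = (1/0.059573)² = 16.7860² = 281.77 µm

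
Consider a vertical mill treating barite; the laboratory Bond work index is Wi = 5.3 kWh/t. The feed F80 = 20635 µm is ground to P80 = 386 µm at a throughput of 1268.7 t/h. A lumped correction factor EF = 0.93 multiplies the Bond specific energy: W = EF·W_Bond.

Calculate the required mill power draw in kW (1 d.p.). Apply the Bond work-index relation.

W = 10·Wi·[P80^(−½) − F80^(−½)]
W = 10·5.3·(1/√386 − 1/√20635) = 10·5.3·(0.043937) = 2.3287 kWh/t
W_actual = 0.93 × 2.3287 = 2.1657 kWh/t
P_mill = W·ṁ = 2.1657·1268.7 = 2747.6 kW

P = 2747.6 kW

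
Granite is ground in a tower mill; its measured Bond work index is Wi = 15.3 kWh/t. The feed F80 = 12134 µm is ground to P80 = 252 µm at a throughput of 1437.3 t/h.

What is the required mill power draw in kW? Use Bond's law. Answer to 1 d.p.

P = 11856.5 kW

W = 10·Wi·(P80^(-½) − F80^(-½))
W = 10·15.3·(1/√252 − 1/√12134) = 10·15.3·(0.053916) = 8.2491 kWh/t
Power = W × throughput = 8.2491 kWh/t × 1437.3 t/h = 11856.5 kW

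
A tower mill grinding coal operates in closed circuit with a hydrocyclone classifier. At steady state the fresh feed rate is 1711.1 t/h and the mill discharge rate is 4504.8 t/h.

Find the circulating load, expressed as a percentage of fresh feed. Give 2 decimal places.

CL = 163.27 %

Discharge = new feed + return, hence
R = M − F = 4504.8 − 1711.1 = 2793.7 t/h
CL = 100·R/F = 100·2793.7/1711.1 = 163.27 %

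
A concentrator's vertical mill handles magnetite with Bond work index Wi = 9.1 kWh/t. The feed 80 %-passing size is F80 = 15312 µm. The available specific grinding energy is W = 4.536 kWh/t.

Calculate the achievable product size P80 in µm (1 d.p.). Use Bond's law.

P80 = 298.0 µm

W = 10·Wi·(P80^(-½) − F80^(-½))
⇒ 1/√P80 = W/(10·Wi) + 1/√F80
  = 4.5360/(10·9.1) + 1/√15312 = 0.049846 + 0.008081 = 0.057928
P80 = (1/0.057928)² = 17.2630² = 298.01 µm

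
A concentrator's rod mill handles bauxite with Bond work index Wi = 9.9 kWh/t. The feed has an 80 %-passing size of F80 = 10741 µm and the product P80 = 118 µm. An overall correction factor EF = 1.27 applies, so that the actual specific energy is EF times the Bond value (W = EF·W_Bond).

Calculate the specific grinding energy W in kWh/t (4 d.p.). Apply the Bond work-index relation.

W = 10.3612 kWh/t

W = 10 Wi / √P80 − 10 Wi / √F80
1/√118 = 0.092057;  1/√10741 = 0.009649
W = 10·9.9·(0.092057 − 0.009649) = 8.1584 kWh/t
Apply correction: 8.1584 × 1.27 = 10.3612 kWh/t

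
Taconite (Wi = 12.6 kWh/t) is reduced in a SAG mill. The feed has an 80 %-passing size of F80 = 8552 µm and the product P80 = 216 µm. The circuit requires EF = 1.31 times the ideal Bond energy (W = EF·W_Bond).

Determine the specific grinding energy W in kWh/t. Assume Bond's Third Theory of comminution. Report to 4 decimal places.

W = 9.4460 kWh/t

W = 10 Wi (1/√P80 − 1/√F80)  [Bond]
1/√216 = 0.068041;  1/√8552 = 0.010813
W = 10·12.6·(0.068041 − 0.010813) = 7.2107 kWh/t
Corrected W = EF·W_Bond = 1.31·7.2107 = 9.4460 kWh/t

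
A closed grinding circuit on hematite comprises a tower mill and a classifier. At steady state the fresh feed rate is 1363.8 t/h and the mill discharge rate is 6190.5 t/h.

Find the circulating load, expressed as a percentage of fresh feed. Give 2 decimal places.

CL = 353.92 %

Steady state: M = F + R.
R = M − F = 6190.5 − 1363.8 = 4826.7 t/h
CL = 100·R/F = 100·4826.7/1363.8 = 353.92 %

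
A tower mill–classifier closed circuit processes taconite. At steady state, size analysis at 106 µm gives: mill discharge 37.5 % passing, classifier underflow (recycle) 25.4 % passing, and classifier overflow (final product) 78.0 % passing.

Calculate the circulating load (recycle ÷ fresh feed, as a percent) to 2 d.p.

CL = 334.71 %

Classifier node, passing 106 µm:
Fd + Rd = Ru + Fo ⇒ R/F = (o−d)/(d−u)
r = (78.0 − 37.5)/(37.5 − 25.4) = 40.5/12.1 = 3.3471
CL = 100·r = 334.71 %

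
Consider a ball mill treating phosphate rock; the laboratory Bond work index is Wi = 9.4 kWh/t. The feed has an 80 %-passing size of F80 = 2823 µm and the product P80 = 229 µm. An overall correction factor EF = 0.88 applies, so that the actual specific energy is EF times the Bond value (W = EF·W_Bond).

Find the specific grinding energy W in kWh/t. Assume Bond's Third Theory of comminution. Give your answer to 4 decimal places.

Bond:  W = 10 Wi (1/√P − 1/√F)
1/√229 = 0.066082;  1/√2823 = 0.018821
W = 10·9.4·(0.066082 − 0.018821) = 4.4425 kWh/t
Corrected W = EF·W_Bond = 0.88·4.4425 = 3.9094 kWh/t

W = 3.9094 kWh/t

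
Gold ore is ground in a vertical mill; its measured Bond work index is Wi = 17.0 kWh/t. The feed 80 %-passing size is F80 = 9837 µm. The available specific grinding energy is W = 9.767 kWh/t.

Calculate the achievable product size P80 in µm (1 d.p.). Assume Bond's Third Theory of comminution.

P80 = 219.2 µm

W_Bond = 10·Wi·(1/√P₈₀ − 1/√F₈₀)
⇒ 1/√P80 = W/(10 Wi) + 1/√F80
  = 9.7670/(10·17.0) + 1/√9837 = 0.057453 + 0.010083 = 0.067535
P80 = (1/0.067535)² = 14.8070² = 219.25 µm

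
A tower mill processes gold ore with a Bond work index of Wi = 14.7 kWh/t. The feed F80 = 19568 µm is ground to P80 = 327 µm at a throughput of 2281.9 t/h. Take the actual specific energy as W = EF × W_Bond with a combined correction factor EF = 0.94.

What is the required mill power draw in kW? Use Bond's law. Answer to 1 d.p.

W_Bond = 10·Wi·(1/√P₈₀ − 1/√F₈₀)
W = 10·14.7·(1/√327 − 1/√19568) = 10·14.7·(0.048151) = 7.0783 kWh/t
W_actual = 0.94 × 7.0783 = 6.6536 kWh/t
Power = W × throughput = 6.6536 kWh/t × 2281.9 t/h = 15182.8 kW

P = 15182.8 kW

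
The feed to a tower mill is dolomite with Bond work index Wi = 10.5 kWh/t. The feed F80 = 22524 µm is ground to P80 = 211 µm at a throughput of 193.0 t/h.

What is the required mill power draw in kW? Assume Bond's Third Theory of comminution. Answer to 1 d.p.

P = 1260.1 kW

W_Bond = 10·Wi·(1/√P₈₀ − 1/√F₈₀)
W = 10·10.5·(1/√211 − 1/√22524) = 10·10.5·(0.062180) = 6.5289 kWh/t
P_mill = W·ṁ = 6.5289·193.0 = 1260.1 kW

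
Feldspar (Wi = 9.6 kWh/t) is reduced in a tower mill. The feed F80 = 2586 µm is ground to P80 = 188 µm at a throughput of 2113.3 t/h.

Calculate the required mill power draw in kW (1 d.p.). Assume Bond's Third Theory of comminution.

P = 10806.8 kW

W = 10 Wi (P80^-0.5 − F80^-0.5)
W = 10·9.6·(1/√188 − 1/√2586) = 10·9.6·(0.053268) = 5.1137 kWh/t
P_mill = W·ṁ = 5.1137·2113.3 = 10806.8 kW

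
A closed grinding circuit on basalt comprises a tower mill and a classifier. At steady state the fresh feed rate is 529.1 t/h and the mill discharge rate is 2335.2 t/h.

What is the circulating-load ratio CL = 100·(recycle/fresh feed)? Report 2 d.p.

Steady state: M = F + R.
R = M − F = 2335.2 − 529.1 = 1806.1 t/h
CL = 100·R/F = 100·1806.1/529.1 = 341.35 %

CL = 341.35 %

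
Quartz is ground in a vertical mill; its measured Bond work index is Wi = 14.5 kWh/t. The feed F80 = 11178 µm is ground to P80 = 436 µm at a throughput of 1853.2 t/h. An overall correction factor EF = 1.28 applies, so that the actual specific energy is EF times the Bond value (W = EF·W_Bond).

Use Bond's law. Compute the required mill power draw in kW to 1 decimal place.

P = 13219.1 kW

Bond: W = 10·Wi·(1/√P80 − 1/√F80)
W = 10·14.5·(1/√436 − 1/√11178) = 10·14.5·(0.038433) = 5.5728 kWh/t
W_actual = 1.28 × 5.5728 = 7.1331 kWh/t
Mill draw = 7.1331 × 1853.2 = 13219.1 kW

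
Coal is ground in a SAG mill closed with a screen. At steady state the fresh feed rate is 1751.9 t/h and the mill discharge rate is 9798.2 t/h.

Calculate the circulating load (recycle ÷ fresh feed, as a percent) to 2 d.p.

Discharge = new feed + return, hence
R = M − F = 9798.2 − 1751.9 = 8046.3 t/h
CL = 100·R/F = 100·8046.3/1751.9 = 459.29 %

CL = 459.29 %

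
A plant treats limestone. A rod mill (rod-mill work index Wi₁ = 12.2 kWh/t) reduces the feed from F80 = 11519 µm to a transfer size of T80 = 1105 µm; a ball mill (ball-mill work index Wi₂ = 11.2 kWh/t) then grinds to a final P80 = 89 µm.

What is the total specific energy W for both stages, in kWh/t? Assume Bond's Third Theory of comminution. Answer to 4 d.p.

W = 10 Wi / √P80 − 10 Wi / √F80
Stage 1 (11519→1105 µm, Wi₁=12.2): W₁ = 10·12.2·(0.030083 − 0.009317) = 2.5334 kWh/t
Stage 2 (1105→89 µm, Wi₂=11.2): W₂ = 10·11.2·(0.106000 − 0.030083) = 8.5027 kWh/t
W = W₁ + W₂ = 2.5334 + 8.5027 = 11.0361 kWh/t

W = 11.0361 kWh/t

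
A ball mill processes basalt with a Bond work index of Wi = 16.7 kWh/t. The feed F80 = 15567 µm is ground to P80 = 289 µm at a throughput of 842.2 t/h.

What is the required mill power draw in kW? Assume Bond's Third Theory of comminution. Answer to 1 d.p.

Bond: W = 10·Wi·(1/√P80 − 1/√F80)
W = 10·16.7·(1/√289 − 1/√15567) = 10·16.7·(0.050809) = 8.4850 kWh/t
Power = W × throughput = 8.4850 kWh/t × 842.2 t/h = 7146.1 kW

P = 7146.1 kW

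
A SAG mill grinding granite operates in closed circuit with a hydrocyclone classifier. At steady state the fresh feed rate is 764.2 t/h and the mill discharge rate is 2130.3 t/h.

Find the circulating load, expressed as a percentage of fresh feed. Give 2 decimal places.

Mill node: discharge = fresh + recycle.
R = M − F = 2130.3 − 764.2 = 1366.1 t/h
CL = 100·R/F = 100·1366.1/764.2 = 178.76 %

CL = 178.76 %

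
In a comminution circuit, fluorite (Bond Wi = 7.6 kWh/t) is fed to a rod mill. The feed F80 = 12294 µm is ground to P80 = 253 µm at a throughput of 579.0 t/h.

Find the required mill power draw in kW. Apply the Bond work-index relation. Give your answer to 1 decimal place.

P = 2369.6 kW

W = 10·Wi·(P80^(-½) − F80^(-½))
W = 10·7.6·(1/√253 − 1/√12294) = 10·7.6·(0.053851) = 4.0926 kWh/t
Power = W × throughput = 4.0926 kWh/t × 579.0 t/h = 2369.6 kW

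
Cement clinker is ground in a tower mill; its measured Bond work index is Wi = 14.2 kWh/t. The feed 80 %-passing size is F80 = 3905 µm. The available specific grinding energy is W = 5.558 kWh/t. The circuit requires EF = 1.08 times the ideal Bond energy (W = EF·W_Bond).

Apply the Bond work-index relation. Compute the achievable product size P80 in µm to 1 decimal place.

W = 10 Wi / √P80 − 10 Wi / √F80
W_Bond = W / EF = 5.558 / 1.08 = 5.1463 kWh/t
P80^(−½) = W_Bond/(10 Wi) + F80^(−½)
  = 5.1463/(10·14.2) + 1/√3905 = 0.036242 + 0.016003 = 0.052244
P80 = (1/0.052244)² = 19.1409² = 366.37 µm

P80 = 366.4 µm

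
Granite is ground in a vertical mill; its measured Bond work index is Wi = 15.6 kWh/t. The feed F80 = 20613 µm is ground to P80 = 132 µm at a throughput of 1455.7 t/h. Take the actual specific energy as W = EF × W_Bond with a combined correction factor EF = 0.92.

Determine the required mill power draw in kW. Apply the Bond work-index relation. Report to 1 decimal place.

P = 16729.2 kW

W = 10·Wi·(P80^(-½) − F80^(-½))
W = 10·15.6·(1/√132 − 1/√20613) = 10·15.6·(0.080074) = 12.4915 kWh/t
Corrected W = EF·W_Bond = 0.92·12.4915 = 11.4922 kWh/t
Mill draw = 11.4922 × 1455.7 = 16729.2 kW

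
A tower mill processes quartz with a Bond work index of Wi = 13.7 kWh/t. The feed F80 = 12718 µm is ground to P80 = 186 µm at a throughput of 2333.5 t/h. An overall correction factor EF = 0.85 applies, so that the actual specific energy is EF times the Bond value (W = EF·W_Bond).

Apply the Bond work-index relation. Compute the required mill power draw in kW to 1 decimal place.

Bond:  W = 10 Wi (1/√P − 1/√F)
W = 10·13.7·(1/√186 − 1/√12718) = 10·13.7·(0.064456) = 8.8305 kWh/t
W_actual = 0.85 × 8.8305 = 7.5059 kWh/t
P_mill = W·ṁ = 7.5059·2333.5 = 17515.1 kW

P = 17515.1 kW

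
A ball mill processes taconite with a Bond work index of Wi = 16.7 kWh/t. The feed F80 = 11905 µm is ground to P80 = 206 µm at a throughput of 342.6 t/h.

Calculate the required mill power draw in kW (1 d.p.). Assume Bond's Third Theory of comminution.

P = 3461.9 kW

W = 10 Wi / √P80 − 10 Wi / √F80
W = 10·16.7·(1/√206 − 1/√11905) = 10·16.7·(0.060508) = 10.1049 kWh/t
Mill draw = 10.1049 × 342.6 = 3461.9 kW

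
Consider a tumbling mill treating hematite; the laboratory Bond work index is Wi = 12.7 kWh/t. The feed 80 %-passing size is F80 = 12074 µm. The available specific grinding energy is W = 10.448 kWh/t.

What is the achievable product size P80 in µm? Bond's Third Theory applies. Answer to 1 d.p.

P80 = 119.8 µm

Bond: W = 10·Wi·(1/√P80 − 1/√F80)
P80^-0.5 = F80^-0.5 + W/(10 Wi)
  = 10.4480/(10·12.7) + 1/√12074 = 0.082268 + 0.009101 = 0.091368
P80 = (1/0.091368)² = 10.9447² = 119.79 µm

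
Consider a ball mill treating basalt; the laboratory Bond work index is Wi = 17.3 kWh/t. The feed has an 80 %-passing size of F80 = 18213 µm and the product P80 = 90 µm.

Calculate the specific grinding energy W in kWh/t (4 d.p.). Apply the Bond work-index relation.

W = 10 Wi (P80^-0.5 − F80^-0.5)
1/√90 = 0.105409;  1/√18213 = 0.007410
W = 10·17.3·(0.105409 − 0.007410) = 16.9539 kWh/t

W = 16.9539 kWh/t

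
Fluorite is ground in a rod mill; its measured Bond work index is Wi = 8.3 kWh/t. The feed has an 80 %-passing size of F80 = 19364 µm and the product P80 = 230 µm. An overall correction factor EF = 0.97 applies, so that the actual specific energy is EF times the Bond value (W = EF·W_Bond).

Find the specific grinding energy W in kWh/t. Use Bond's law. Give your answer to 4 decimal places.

W = 4.7301 kWh/t

Bond:  W = 10 Wi (1/√P − 1/√F)
1/√230 = 0.065938;  1/√19364 = 0.007186
W = 10·8.3·(0.065938 − 0.007186) = 4.8764 kWh/t
With EF = 0.97: W = 4.8764·0.97 = 4.7301 kWh/t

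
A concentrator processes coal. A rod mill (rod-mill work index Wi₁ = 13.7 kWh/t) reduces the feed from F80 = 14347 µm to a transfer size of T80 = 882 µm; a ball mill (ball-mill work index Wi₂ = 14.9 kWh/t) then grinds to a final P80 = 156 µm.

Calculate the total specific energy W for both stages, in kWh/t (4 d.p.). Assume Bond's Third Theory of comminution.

Bond: W = 10·Wi·(1/√P80 − 1/√F80)
Stage 1 (14347→882 µm, Wi₁=13.7): W₁ = 10·13.7·(0.033672 − 0.008349) = 3.4693 kWh/t
Stage 2 (882→156 µm, Wi₂=14.9): W₂ = 10·14.9·(0.080064 − 0.033672) = 6.9125 kWh/t
W = W₁ + W₂ = 3.4693 + 6.9125 = 10.3817 kWh/t

W = 10.3817 kWh/t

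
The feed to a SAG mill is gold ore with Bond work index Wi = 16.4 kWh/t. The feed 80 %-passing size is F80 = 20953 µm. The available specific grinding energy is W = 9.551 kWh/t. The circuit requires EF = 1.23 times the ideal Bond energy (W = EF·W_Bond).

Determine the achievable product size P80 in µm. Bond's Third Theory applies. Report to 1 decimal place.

W = 10·Wi·(P80^(-½) − F80^(-½))
W_Bond = W / EF = 9.551 / 1.23 = 7.7650 kWh/t
1/√P80 = 1/√F80 + W_Bond/(10·Wi)
  = 7.7650/(10·16.4) + 1/√20953 = 0.047348 + 0.006908 = 0.054256
P80 = (1/0.054256)² = 18.4311² = 339.70 µm

P80 = 339.7 µm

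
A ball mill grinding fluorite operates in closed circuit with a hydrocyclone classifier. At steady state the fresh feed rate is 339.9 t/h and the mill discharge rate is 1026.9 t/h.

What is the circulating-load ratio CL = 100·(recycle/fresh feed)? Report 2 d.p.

M = F + R at steady state, so:
R = M − F = 1026.9 − 339.9 = 687.0 t/h
CL = 100·R/F = 100·687.0/339.9 = 202.12 %

CL = 202.12 %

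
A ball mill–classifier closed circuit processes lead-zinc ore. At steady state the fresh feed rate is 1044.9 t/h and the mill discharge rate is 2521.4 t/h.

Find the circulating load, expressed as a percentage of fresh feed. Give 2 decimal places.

CL = 141.31 %

Steady state: M = F + R.
R = M − F = 2521.4 − 1044.9 = 1476.5 t/h
CL = 100·R/F = 100·1476.5/1044.9 = 141.31 %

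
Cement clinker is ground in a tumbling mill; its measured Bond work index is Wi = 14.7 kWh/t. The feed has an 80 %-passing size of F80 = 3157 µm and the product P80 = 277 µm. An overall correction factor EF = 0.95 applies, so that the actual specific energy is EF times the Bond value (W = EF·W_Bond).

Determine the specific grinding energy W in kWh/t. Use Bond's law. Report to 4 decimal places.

Bond: W = 10·Wi·(1/√P80 − 1/√F80)
1/√277 = 0.060084;  1/√3157 = 0.017798
W = 10·14.7·(0.060084 − 0.017798) = 6.2161 kWh/t
With EF = 0.95: W = 6.2161·0.95 = 5.9053 kWh/t

W = 5.9053 kWh/t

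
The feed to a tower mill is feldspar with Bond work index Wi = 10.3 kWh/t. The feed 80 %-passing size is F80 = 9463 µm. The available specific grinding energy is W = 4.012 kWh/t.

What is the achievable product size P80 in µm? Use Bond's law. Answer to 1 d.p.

P80 = 412.6 µm

Bond:  W = 10 Wi (1/√P − 1/√F)
⇒ 1/√P80 = W/(10 Wi) + 1/√F80
  = 4.0120/(10·10.3) + 1/√9463 = 0.038951 + 0.010280 = 0.049231
P80 = (1/0.049231)² = 20.3123² = 412.59 µm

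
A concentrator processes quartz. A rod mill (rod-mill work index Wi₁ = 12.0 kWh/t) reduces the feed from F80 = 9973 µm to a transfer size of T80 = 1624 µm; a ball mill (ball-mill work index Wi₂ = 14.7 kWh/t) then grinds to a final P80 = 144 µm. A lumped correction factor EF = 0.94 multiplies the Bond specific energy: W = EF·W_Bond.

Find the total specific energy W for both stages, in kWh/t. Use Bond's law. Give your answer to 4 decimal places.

W = 9.7557 kWh/t

W = 10·Wi·[P80^(−½) − F80^(−½)]
Stage 1 (9973→1624 µm, Wi₁=12.0): W₁ = 10·12.0·(0.024815 − 0.010014) = 1.7761 kWh/t
Stage 2 (1624→144 µm, Wi₂=14.7): W₂ = 10·14.7·(0.083333 − 0.024815) = 8.6023 kWh/t
W = W₁ + W₂ = 1.7761 + 8.6023 = 10.3784 kWh/t
With EF = 0.94: W = 10.3784·0.94 = 9.7557 kWh/t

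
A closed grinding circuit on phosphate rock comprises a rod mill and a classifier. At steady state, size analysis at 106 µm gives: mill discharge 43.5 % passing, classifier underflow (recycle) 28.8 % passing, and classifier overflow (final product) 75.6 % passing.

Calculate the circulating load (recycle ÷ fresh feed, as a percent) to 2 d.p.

CL = 218.37 %

Mass balance on the −106 µm fraction:
d + r·d = r·u + o → r(d−u) = o−d
r = (75.6 − 43.5)/(43.5 − 28.8) = 32.1/14.7 = 2.1837
CL = 100·r = 218.37 %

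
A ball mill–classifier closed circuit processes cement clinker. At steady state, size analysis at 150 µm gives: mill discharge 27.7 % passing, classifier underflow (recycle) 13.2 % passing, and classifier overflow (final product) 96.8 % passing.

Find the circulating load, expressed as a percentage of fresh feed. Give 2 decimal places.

CL = 476.55 %

Let r = R/F. Size balance at 150 µm:
(1+r)d = ru + o → r = (o−d)/(d−u)
r = (96.8 − 27.7)/(27.7 − 13.2) = 69.1/14.5 = 4.7655
CL = 100·r = 476.55 %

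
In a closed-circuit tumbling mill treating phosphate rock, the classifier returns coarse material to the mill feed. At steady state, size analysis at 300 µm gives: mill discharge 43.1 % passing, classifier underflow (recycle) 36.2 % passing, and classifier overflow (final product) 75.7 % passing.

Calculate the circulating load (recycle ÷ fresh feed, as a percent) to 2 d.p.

Classifier node, passing 300 µm:
Fd + Rd = Ru + Fo ⇒ R/F = (o−d)/(d−u)
r = (75.7 − 43.1)/(43.1 − 36.2) = 32.6/6.9 = 4.7246
CL = 100·r = 472.46 %

CL = 472.46 %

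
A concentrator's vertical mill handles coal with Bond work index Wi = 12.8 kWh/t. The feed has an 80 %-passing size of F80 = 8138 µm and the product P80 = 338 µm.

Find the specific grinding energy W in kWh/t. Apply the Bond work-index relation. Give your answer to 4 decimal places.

W = 10·Wi·[P80^(−½) − F80^(−½)]
1/√338 = 0.054393;  1/√8138 = 0.011085
W = 10·12.8·(0.054393 − 0.011085) = 5.5434 kWh/t

W = 5.5434 kWh/t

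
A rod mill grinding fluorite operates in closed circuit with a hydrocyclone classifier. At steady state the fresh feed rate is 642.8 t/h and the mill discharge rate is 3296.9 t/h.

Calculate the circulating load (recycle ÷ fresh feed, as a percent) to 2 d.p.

CL = 412.90 %

Discharge = new feed + return, hence
R = M − F = 3296.9 − 642.8 = 2654.1 t/h
CL = 100·R/F = 100·2654.1/642.8 = 412.90 %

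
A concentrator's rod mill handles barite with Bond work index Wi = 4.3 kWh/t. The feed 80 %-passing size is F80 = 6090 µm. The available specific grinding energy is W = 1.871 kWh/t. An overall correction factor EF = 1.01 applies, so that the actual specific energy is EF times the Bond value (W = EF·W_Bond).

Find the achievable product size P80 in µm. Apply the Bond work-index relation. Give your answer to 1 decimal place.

W_Bond = 10·Wi·(1/√P₈₀ − 1/√F₈₀)
W_Bond = W / EF = 1.871 / 1.01 = 1.8525 kWh/t
1/√P80 = 1/√F80 + W_Bond/(10·Wi)
  = 1.8525/(10·4.3) + 1/√6090 = 0.043081 + 0.012814 = 0.055895
P80 = (1/0.055895)² = 17.8907² = 320.08 µm

P80 = 320.1 µm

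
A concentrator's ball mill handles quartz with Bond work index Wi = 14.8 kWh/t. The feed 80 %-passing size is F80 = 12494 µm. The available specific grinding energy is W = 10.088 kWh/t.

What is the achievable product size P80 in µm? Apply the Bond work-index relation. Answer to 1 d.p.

W = 10 Wi (P80^-0.5 − F80^-0.5)
P80^(−½) = W/(10 Wi) + F80^(−½)
  = 10.0880/(10·14.8) + 1/√12494 = 0.068162 + 0.008946 = 0.077109
P80 = (1/0.077109)² = 12.9687² = 168.19 µm

P80 = 168.2 µm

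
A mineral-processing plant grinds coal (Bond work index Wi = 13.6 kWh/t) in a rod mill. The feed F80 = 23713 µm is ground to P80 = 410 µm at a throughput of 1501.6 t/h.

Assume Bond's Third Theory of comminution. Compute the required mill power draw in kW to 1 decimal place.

W = 10·Wi·(P80^(-½) − F80^(-½))
W = 10·13.6·(1/√410 − 1/√23713) = 10·13.6·(0.042893) = 5.8334 kWh/t
Power = W × throughput = 5.8334 kWh/t × 1501.6 t/h = 8759.4 kW

P = 8759.4 kW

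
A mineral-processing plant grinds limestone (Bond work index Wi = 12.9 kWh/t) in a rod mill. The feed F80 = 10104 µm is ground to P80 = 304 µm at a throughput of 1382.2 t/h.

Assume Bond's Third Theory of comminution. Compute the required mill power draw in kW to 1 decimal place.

W = 10·Wi·[P80^(−½) − F80^(−½)]
W = 10·12.9·(1/√304 − 1/√10104) = 10·12.9·(0.047406) = 6.1153 kWh/t
P_mill = W·ṁ = 6.1153·1382.2 = 8452.6 kW

P = 8452.6 kW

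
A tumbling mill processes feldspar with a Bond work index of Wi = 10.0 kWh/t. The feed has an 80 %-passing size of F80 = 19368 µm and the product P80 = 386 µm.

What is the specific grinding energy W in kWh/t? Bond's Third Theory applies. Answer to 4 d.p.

W = 4.3713 kWh/t

W = 10·Wi·[P80^(−½) − F80^(−½)]
1/√386 = 0.050899;  1/√19368 = 0.007186
W = 10·10.0·(0.050899 − 0.007186) = 4.3713 kWh/t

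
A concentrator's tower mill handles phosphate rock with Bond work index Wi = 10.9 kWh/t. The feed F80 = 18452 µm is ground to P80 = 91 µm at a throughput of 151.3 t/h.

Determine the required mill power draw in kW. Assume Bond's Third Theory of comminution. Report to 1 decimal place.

W = 10 Wi / √P80 − 10 Wi / √F80
W = 10·10.9·(1/√91 − 1/√18452) = 10·10.9·(0.097467) = 10.6239 kWh/t
Mill draw = 10.6239 × 151.3 = 1607.4 kW

P = 1607.4 kW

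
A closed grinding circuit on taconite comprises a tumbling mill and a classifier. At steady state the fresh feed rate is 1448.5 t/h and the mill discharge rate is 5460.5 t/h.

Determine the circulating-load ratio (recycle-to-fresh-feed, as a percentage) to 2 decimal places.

CL = 276.98 %

Mill node: discharge = fresh + recycle.
R = M − F = 5460.5 − 1448.5 = 4012.0 t/h
CL = 100·R/F = 100·4012.0/1448.5 = 276.98 %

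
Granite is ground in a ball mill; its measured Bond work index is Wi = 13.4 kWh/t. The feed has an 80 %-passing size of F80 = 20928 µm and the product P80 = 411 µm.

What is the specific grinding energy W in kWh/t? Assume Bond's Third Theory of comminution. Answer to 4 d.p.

W = 5.6835 kWh/t

Bond: W = 10·Wi·(1/√P80 − 1/√F80)
1/√411 = 0.049326;  1/√20928 = 0.006913
W = 10·13.4·(0.049326 − 0.006913) = 5.6835 kWh/t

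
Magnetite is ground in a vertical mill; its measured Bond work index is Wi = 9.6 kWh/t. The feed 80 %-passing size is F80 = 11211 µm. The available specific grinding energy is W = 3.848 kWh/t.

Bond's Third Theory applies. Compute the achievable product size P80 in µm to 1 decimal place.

P80 = 407.7 µm

W = 10 Wi (1/√P80 − 1/√F80)  [Bond]
P80^-0.5 = F80^-0.5 + W/(10 Wi)
  = 3.8480/(10·9.6) + 1/√11211 = 0.040083 + 0.009444 = 0.049528
P80 = (1/0.049528)² = 20.1907² = 407.66 µm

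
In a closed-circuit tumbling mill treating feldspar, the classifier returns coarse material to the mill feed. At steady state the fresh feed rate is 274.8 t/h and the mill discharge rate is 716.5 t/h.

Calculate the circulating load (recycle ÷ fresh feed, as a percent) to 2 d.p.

Discharge = new feed + return, hence
R = M − F = 716.5 − 274.8 = 441.7 t/h
CL = 100·R/F = 100·441.7/274.8 = 160.74 %

CL = 160.74 %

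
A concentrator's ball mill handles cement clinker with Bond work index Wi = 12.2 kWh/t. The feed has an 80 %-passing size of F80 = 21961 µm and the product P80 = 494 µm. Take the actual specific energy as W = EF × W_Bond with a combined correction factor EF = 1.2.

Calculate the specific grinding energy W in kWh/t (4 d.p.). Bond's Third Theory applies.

W = 5.5989 kWh/t

W_Bond = 10·Wi·(1/√P₈₀ − 1/√F₈₀)
1/√494 = 0.044992;  1/√21961 = 0.006748
W = 10·12.2·(0.044992 − 0.006748) = 4.6658 kWh/t
Apply correction: 4.6658 × 1.2 = 5.5989 kWh/t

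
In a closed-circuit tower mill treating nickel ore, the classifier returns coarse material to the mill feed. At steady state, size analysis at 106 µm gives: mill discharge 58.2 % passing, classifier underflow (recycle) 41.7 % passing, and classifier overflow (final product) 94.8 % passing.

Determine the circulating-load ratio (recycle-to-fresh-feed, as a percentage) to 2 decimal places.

CL = 221.82 %

Balance %-passing 106 µm (r = R/F):
r = (o − d)/(d − u)
r = (94.8 − 58.2)/(58.2 − 41.7) = 36.6/16.5 = 2.2182
CL = 100·r = 221.82 %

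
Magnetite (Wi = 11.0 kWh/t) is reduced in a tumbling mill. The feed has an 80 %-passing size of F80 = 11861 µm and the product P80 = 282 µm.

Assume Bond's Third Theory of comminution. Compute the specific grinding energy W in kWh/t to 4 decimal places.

W = 5.5404 kWh/t

W = 10·Wi·[P80^(−½) − F80^(−½)]
1/√282 = 0.059549;  1/√11861 = 0.009182
W = 10·11.0·(0.059549 − 0.009182) = 5.5404 kWh/t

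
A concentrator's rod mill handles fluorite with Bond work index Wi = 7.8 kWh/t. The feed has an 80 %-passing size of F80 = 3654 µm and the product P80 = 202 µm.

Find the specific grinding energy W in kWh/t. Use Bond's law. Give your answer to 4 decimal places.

W_Bond = 10·Wi·(1/√P₈₀ − 1/√F₈₀)
1/√202 = 0.070360;  1/√3654 = 0.016543
W = 10·7.8·(0.070360 − 0.016543) = 4.1977 kWh/t

W = 4.1977 kWh/t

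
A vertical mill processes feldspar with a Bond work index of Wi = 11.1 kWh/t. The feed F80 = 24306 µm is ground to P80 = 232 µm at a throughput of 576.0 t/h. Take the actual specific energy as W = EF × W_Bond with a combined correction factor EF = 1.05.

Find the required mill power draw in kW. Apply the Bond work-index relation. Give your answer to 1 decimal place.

W = 10·Wi·(P80^(-½) − F80^(-½))
W = 10·11.1·(1/√232 − 1/√24306) = 10·11.1·(0.059239) = 6.5755 kWh/t
W_actual = 1.05 × 6.5755 = 6.9043 kWh/t
Mill draw = 6.9043 × 576.0 = 3976.9 kW

P = 3976.9 kW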